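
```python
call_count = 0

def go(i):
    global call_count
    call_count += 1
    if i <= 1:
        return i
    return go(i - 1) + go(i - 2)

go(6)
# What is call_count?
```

Calls(i) = 1 + Calls(i-1) + Calls(i-2); Calls(0)=Calls(1)=1. For i=6 this gives 25.

Answer: 25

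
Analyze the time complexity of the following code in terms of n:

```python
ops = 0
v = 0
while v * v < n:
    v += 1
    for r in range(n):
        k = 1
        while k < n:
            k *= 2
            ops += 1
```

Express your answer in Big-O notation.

Each loop level contributes: √n × n × log n. Multiplying the contributions gives O(n√n log n).

Answer: O(n√n log n)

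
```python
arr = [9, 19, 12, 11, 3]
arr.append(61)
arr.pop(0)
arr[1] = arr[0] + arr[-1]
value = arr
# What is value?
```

Trace:
`arr = [9, 19, 12, 11, 3]` → arr = [9, 19, 12, 11, 3]
`arr.append(61)` → arr = [9, 19, 12, 11, 3, 61]
`arr.pop(0)` → arr = [19, 12, 11, 3, 61]
`arr[1] = arr[0] + arr[-1]` → arr = [19, 80, 11, 3, 61]
`value = arr` → value = [19, 80, 11, 3, 61]
So value = [19, 80, 11, 3, 61]

Answer: [19, 80, 11, 3, 61]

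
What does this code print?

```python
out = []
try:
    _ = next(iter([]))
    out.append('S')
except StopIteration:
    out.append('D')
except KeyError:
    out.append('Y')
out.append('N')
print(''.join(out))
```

Execution trace: 'D' (except StopIteration) → 'N' (after the try/except). Output: DN

Answer: DN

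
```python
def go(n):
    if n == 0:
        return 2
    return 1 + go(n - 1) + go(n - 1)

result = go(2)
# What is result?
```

go(n) = 1 + 2·go(n-1), go(0)=2. Closed form: (2+1)·2^2 - 1 = 11.

Answer: 11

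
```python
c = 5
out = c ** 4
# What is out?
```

Trace:
`c = 5` → c = 5
`out = c ** 4` → out = 625
So out = 625

Answer: 625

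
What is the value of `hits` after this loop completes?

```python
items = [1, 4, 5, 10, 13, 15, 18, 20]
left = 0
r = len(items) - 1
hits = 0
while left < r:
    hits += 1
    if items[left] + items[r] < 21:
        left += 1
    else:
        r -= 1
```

Steps to find pair summing to 21
`hits` takes the values: 0 → 1 → 2 → 3 → 4 → 5 → 6 → 7

Answer: 7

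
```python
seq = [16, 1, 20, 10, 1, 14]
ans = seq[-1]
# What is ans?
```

Trace:
`seq = [16, 1, 20, 10, 1, 14]` → seq = [16, 1, 20, 10, 1, 14]
`ans = seq[-1]` → ans = 14
So ans = 14

Answer: 14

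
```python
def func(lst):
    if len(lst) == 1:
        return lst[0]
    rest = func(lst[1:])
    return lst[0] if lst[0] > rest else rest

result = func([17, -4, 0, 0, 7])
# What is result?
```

Recursive max over [17, -4, 0, 0, 7] = 17

Answer: 17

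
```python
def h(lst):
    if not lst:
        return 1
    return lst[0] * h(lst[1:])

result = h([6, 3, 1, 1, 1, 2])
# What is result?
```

Product over [6, 3, 1, 1, 1, 2] = 6 * 3 * 1 * 1 * 1 * 2 = 36

Answer: 36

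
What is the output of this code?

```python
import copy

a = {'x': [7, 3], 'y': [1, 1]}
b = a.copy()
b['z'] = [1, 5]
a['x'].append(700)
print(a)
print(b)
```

Key concept: shallow copy of dict with mutable values.
Step by step:
`a = {'x': [7, 3], 'y': [1, 1]}` → a = {'x': [7, 3], 'y': [1, 1]}
`b = a.copy()` → b = {'x': [7, 3], 'y': [1, 1]}
`b['z'] = [1, 5]` → b = {'x': [7, 3], 'y': [1, 1], 'z': [1, 5]}
`a['x'].append(700)` → a = {'x': [7, 3, 700], 'y': [1, 1]}; b = {'x': [7, 3, 700], 'y': [1, 1], 'z': [1, 5]}
`print(a)` → prints {'x': [7, 3, 700], 'y': [1, 1]}
`print(b)` → prints {'x': [7, 3, 700], 'y': [1, 1], 'z': [1, 5]}

Answer:
{'x': [7, 3, 700], 'y': [1, 1]}
{'x': [7, 3, 700], 'y': [1, 1], 'z': [1, 5]}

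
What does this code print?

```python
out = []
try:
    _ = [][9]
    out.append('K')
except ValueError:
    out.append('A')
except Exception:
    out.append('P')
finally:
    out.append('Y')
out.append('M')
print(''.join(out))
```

Execution trace: 'P' (except Exception) → 'Y' (finally) → 'M' (after the try/except). Output: PYM

Answer: PYM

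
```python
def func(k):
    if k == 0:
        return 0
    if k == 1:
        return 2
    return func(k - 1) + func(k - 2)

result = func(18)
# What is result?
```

Build up from base cases: func(0)=0, func(1)=2, func(2)=2, func(3)=4, func(4)=6, func(5)=10, func(6)=16, ..., func(18)=5168

Answer: 5168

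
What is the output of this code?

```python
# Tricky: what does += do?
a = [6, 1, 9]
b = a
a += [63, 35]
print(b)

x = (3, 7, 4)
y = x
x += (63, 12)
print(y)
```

Key concept: += behavior differs for mutable vs immutable.
Step by step:
`a = [6, 1, 9]` → a = [6, 1, 9]
`b = a` → b = [6, 1, 9] (same object as a)
`a += [63, 35]` → a = [6, 1, 9, 63, 35] (same object as b); b = [6, 1, 9, 63, 35] (same object as a)
`print(b)` → prints [6, 1, 9, 63, 35]
`x = (3, 7, 4)` → x = (3, 7, 4)
`y = x` → y = (3, 7, 4)
`x += (63, 12)` → x = (3, 7, 4, 63, 12)
`print(y)` → prints (3, 7, 4)

Answer:
[6, 1, 9, 63, 35]
(3, 7, 4)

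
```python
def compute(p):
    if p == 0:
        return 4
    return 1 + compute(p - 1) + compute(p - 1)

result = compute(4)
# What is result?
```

compute(p) = 1 + 2·compute(p-1), compute(0)=4. Closed form: (4+1)·2^4 - 1 = 79.

Answer: 79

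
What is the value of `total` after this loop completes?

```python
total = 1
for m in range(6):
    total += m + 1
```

Start at 1, add 1 to 6 = 22
`total` takes the values: 1 → 2 → 4 → 7 → 11 → 16 → 22

Answer: 22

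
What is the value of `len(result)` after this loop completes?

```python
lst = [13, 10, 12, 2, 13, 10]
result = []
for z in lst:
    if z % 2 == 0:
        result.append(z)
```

Count even numbers in [13, 10, 12, 2, 13, 10]
`result` takes the values: [] → [10] → [10, 12] → [10, 12, 2] → [10, 12, 2, 10]
So `len(result)` = 4

Answer: 4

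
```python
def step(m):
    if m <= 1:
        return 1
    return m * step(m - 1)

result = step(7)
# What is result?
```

step(7) = 7 * 6 * 5 * 4 * 3 * 2 * 1 = 5040

Answer: 5040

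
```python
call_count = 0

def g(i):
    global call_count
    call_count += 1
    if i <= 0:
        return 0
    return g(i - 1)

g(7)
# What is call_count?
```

Linear recursion stepping by 1: 8 calls from i=7 down to ≤0.

Answer: 8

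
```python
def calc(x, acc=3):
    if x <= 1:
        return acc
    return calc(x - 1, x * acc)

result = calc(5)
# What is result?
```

Accumulator trace (n, acc): (5, 3) -> (4, 15) -> (3, 60) -> (2, 180) -> (1, 360) -> return 360

Answer: 360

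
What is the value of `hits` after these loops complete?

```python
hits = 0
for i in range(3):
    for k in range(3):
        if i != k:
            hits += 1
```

3² - 3 (exclude diagonal)
`hits` takes the values: 0 → 1 → 2 → 3 → 4 → 5 → 6

Answer: 6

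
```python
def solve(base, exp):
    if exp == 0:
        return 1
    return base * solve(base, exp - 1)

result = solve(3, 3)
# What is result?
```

solve(3, 3) = 3 * 3 * 3 = 27

Answer: 27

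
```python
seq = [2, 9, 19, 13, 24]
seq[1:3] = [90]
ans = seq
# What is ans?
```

Trace:
`seq = [2, 9, 19, 13, 24]` → seq = [2, 9, 19, 13, 24]
`seq[1:3] = [90]` → seq = [2, 90, 13, 24]
`ans = seq` → ans = [2, 90, 13, 24]
So ans = [2, 90, 13, 24]

Answer: [2, 90, 13, 24]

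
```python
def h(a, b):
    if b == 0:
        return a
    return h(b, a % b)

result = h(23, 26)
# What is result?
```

h(23, 26) -> h(26, 23) -> h(23, 3) -> h(3, 2) -> h(2, 1) -> h(1, 0) -> 1

Answer: 1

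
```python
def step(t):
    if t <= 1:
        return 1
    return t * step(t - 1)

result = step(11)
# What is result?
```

step(11) = 11 * 10 * 9 * 8 * 7 * 6 * 5 * 4 * 3 * 2 * 1 = 39916800

Answer: 39916800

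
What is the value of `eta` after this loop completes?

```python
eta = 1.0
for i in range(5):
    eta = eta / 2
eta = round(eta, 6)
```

Halving LR 5 times: 1 / 2^5
`eta` takes the values: 1.0 → 0.5 → 0.25 → 0.125 → 0.0625 → 0.03125

Answer: 0.03125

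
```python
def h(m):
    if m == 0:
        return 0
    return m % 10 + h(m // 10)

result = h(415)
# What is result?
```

Sum of digits of 415: 5 + 1 + 4 = 10

Answer: 10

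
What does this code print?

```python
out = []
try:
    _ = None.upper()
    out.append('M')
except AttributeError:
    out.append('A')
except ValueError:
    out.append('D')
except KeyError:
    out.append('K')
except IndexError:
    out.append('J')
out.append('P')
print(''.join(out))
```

Execution trace: 'A' (except AttributeError) → 'P' (after the try/except). Output: AP

Answer: AP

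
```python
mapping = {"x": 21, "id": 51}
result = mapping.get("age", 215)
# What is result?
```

Trace:
`mapping = {"x": 21, "id": 51}` → mapping = {'x': 21, 'id': 51}
`result = mapping.get("age", 215)` → result = 215
So result = 215

Answer: 215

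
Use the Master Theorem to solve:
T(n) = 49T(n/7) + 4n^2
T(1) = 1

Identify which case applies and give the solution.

a=49, b=7, f(n)=4n^2. log_7(49) = 2. Since c=2 = 2, Case 2 applies: T(n) = Θ(n^log_b(a) · log n) = O(n^2 log n).

Answer: O(n^2 log n) - Case 2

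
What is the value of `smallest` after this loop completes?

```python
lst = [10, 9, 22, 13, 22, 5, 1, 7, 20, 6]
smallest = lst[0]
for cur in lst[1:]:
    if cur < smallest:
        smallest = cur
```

Minimum of [10, 9, 22, 13, 22, 5, 1, 7, 20, 6]
`smallest` takes the values: 10 → 9 → 5 → 1

Answer: 1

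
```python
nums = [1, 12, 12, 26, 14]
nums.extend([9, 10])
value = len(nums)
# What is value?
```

Trace:
`nums = [1, 12, 12, 26, 14]` → nums = [1, 12, 12, 26, 14]
`nums.extend([9, 10])` → nums = [1, 12, 12, 26, 14, 9, 10]
`value = len(nums)` → value = 7
So value = 7

Answer: 7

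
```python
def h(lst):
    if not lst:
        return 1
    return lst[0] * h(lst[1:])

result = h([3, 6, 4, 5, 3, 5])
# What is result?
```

Product over [3, 6, 4, 5, 3, 5] = 3 * 6 * 4 * 5 * 3 * 5 = 5400

Answer: 5400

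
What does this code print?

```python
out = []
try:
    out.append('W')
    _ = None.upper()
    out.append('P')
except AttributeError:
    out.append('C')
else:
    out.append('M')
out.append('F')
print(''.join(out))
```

Execution trace: 'W' (try body) → 'C' (except AttributeError) → 'F' (after the try/except). Output: WCF

Answer: WCF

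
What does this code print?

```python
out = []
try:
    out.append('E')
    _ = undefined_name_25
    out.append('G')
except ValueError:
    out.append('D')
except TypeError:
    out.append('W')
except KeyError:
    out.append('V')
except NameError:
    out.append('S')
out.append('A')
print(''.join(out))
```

Execution trace: 'E' (try body) → 'S' (except NameError) → 'A' (after the try/except). Output: ESA

Answer: ESA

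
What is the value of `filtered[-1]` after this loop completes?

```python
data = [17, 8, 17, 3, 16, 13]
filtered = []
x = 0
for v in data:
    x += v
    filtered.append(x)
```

Cumulative sum ends at 74
`filtered` takes the values: [] → [17] → [17, 25] → [17, 25, 42] → [17, 25, 42, 45] → [17, 25, 42, 45, 61] → [17, 25, 42, 45, 61, 74]
So `filtered[-1]` = 74

Answer: 74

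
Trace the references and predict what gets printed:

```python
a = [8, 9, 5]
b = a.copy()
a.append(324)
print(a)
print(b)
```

Key concept: list.copy() creates independent copy.
Step by step:
`a = [8, 9, 5]` → a = [8, 9, 5]
`b = a.copy()` → b = [8, 9, 5]
`a.append(324)` → a = [8, 9, 5, 324]
`print(a)` → prints [8, 9, 5, 324]
`print(b)` → prints [8, 9, 5]

Answer:
[8, 9, 5, 324]
[8, 9, 5]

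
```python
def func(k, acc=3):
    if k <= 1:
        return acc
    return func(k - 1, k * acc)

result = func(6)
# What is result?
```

Accumulator trace (n, acc): (6, 3) -> (5, 18) -> (4, 90) -> (3, 360) -> (2, 1080) -> (1, 2160) -> return 2160

Answer: 2160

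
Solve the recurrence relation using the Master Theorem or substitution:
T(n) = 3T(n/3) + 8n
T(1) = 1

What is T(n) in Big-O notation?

By Master Theorem: a=3, b=3, f(n)=8n. Since log_3(3) = 1 and f(n) = Θ(n^1), Case 2 applies. T(n) = O(n log n).

Answer: O(n log n)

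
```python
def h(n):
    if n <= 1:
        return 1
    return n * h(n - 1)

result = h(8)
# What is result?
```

h(8) = 8 * 7 * 6 * 5 * 4 * 3 * 2 * 1 = 40320

Answer: 40320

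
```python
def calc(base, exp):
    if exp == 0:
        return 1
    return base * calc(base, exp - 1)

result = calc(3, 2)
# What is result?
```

calc(3, 2) = 3 * 3 = 9

Answer: 9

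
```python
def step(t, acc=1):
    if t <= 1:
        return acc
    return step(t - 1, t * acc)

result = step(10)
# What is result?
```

Accumulator trace (n, acc): (10, 1) -> (9, 10) -> (8, 90) -> (7, 720) -> (6, 5040) -> (5, 30240) -> (4, 151200) -> (3, 604800) -> (2, 1814400) -> (1, 3628800) -> return 3628800

Answer: 3628800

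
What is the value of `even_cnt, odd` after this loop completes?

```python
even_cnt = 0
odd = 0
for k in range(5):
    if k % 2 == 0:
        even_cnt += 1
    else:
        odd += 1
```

Count evens and odds in range(5)
`even_cnt, odd` takes the values: (0, 0) → (1, 0) → (1, 1) → (2, 1) → (2, 2) → (3, 2)

Answer: 3, 2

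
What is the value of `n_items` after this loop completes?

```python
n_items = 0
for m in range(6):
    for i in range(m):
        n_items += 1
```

Triangle number: 0+1+2+...+5
`n_items` takes the values: 0 → 1 → 2 → 3 → 4 → 5 → 6 → 7 → 8 → 9 → 10 → 11 → 12 → 13 → 14 → 15

Answer: 15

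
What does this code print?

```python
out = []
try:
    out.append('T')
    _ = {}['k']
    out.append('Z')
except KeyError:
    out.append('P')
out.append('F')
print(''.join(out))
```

Execution trace: 'T' (try body) → 'P' (except KeyError) → 'F' (after the try/except). Output: TPF

Answer: TPF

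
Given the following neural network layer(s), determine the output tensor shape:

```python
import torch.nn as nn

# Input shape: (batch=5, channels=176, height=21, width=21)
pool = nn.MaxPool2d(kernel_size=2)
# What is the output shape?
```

Input: (5, 176, 21, 21) -> Output: (5, 176, 10, 10)

Answer: (5, 176, 10, 10)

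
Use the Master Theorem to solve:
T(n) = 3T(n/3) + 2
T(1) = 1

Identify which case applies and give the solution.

a=3, b=3, f(n)=2. log_3(3) = 1. Since c=0 < 1, Case 1 applies: T(n) = Θ(n^log_b(a)) = O(n).

Answer: O(n) - Case 1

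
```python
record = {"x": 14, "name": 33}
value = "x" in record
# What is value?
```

Trace:
`record = {"x": 14, "name": 33}` → record = {'x': 14, 'name': 33}
`value = "x" in record` → value = True
So value = True

Answer: True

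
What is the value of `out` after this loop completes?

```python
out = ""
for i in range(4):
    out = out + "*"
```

Repeat '*' 4 times
`out` takes the values: "" → "*" → "**" → "***" → "****"

Answer: "****"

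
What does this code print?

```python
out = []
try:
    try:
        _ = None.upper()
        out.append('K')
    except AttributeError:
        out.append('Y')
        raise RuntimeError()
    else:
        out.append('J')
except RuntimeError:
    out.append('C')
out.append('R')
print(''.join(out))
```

Execution trace: 'Y' (inner except AttributeError) → 'C' (outer except RuntimeError) → 'R' (after the try/except). Output: YCR

Answer: YCR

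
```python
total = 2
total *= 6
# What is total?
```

Trace:
`total = 2` → total = 2
`total *= 6` → total = 12
So total = 12

Answer: 12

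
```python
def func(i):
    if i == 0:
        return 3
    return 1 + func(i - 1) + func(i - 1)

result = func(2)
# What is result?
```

func(i) = 1 + 2·func(i-1), func(0)=3. Closed form: (3+1)·2^2 - 1 = 15.

Answer: 15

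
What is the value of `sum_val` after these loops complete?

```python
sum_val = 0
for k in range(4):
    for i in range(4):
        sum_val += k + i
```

Sum of all k+i for k,i in 4x4
`sum_val` takes the values: 0 → 1 → 3 → 6 → 7 → 9 → 12 → 16 → 18 → 21 → 25 → 30 → 33 → 37 → 42 → 48

Answer: 48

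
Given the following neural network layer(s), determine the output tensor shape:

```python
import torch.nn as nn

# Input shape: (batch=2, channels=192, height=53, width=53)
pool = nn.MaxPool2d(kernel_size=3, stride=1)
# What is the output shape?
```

Input: (2, 192, 53, 53) -> Output: (2, 192, 51, 51)

Answer: (2, 192, 51, 51)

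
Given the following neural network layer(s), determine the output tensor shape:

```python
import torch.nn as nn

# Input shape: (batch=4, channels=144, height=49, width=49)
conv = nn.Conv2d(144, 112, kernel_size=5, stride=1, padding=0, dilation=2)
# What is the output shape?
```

Input: (4, 144, 49, 49) -> Output: (4, 112, 41, 41)

Answer: (4, 112, 41, 41)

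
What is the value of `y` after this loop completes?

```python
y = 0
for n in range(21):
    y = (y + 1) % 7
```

Increment mod 7, 21 times = 0
`y` takes the values: 0 → 1 → 2 → 3 → 4 → 5 → 6 → 0 → 1 → 2 → 3 → 4 → 5 → 6 → 0 → 1 → 2 → 3 → 4 → 5 → 6 → 0

Answer: 0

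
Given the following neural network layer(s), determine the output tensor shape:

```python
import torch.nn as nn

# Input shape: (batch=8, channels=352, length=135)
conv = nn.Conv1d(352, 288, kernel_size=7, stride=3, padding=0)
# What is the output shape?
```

Input: (8, 352, 135) -> Output: (8, 288, 43)

Answer: (8, 288, 43)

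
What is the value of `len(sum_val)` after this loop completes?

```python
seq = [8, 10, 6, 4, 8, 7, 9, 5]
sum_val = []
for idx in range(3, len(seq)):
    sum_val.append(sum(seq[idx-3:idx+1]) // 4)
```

Number of 4-element averages
`sum_val` takes the values: [] → [7] → [7, 7] → [7, 7, 6] → [7, 7, 6, 7] → [7, 7, 6, 7, 7]
So `len(sum_val)` = 5

Answer: 5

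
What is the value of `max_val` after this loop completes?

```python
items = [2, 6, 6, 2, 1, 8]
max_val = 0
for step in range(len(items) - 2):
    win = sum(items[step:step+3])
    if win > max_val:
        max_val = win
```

Max sum of 3-element window in [2, 6, 6, 2, 1, 8]
`max_val` takes the values: 0 → 14

Answer: 14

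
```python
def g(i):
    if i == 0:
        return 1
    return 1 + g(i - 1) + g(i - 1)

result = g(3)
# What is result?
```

g(i) = 1 + 2·g(i-1), g(0)=1. Closed form: (1+1)·2^3 - 1 = 15.

Answer: 15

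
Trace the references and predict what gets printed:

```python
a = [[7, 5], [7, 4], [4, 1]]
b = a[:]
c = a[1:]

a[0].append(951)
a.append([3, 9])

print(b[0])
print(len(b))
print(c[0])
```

Key concept: slice with nested mutation.
Step by step:
`a = [[7, 5], [7, 4], [4, 1]]` → a = [[7, 5], [7, 4], [4, 1]]
`b = a[:]` → b = [[7, 5], [7, 4], [4, 1]]
`c = a[1:]` → c = [[7, 4], [4, 1]]
`a[0].append(951)` → a = [[7, 5, 951], [7, 4], [4, 1]]; b = [[7, 5, 951], [7, 4], [4, 1]]
`a.append([3, 9])` → a = [[7, 5, 951], [7, 4], [4, 1], [3, 9]]
`print(b[0])` → prints [7, 5, 951]
`print(len(b))` → prints 3
`print(c[0])` → prints [7, 4]

Answer:
[7, 5, 951]
3
[7, 4]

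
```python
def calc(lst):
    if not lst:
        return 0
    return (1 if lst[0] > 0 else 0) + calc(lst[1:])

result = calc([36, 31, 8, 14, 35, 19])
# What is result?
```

Count of positive elements in [36, 31, 8, 14, 35, 19] = 6

Answer: 6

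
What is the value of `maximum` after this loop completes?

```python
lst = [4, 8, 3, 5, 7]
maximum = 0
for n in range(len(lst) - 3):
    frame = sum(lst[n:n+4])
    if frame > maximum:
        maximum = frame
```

Max sum of 4-element window in [4, 8, 3, 5, 7]
`maximum` takes the values: 0 → 20 → 23

Answer: 23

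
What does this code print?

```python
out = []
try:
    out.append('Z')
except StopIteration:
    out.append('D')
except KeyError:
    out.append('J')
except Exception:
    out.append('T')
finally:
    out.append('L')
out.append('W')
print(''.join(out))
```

Execution trace: 'Z' (try body, no exception) → 'L' (finally) → 'W' (after the try/except). Output: ZLW

Answer: ZLW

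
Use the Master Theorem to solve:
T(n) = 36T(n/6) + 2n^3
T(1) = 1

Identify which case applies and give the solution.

a=36, b=6, f(n)=2n^3. log_6(36) = 2. Since c=3 > 2 and the regularity condition holds (36(n/6)^3 = (36/6^3)n^3 with 36/6^3 < 1), Case 3 applies: T(n) = Θ(f(n)) = O(n^3).

Answer: O(n^3) - Case 3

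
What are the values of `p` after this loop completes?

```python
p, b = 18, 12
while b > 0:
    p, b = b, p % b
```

GCD of 18 and 12
`p` takes the values: 18 → 12 → 6

Answer: 6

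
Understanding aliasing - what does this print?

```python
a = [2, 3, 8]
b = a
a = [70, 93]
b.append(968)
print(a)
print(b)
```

Key concept: rebinding vs mutation: a is rebound to a new list, b still points at the original.
Step by step:
`a = [2, 3, 8]` → a = [2, 3, 8]
`b = a` → b = [2, 3, 8] (same object as a)
`a = [70, 93]` → a = [70, 93]
`b.append(968)` → b = [2, 3, 8, 968]
`print(a)` → prints [70, 93]
`print(b)` → prints [2, 3, 8, 968]

Answer:
[70, 93]
[2, 3, 8, 968]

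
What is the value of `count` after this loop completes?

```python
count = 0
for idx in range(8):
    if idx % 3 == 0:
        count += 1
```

Count numbers divisible by 3 in range(8)
`count` takes the values: 0 → 1 → 2 → 3

Answer: 3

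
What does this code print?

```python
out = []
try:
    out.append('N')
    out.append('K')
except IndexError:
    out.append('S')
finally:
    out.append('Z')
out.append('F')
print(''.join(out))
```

Execution trace: 'N' (try body) → 'K' (try body, no exception) → 'Z' (finally) → 'F' (after the try/except). Output: NKZF

Answer: NKZF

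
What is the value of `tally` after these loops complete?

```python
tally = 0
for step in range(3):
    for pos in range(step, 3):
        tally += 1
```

Upper triangle: 3 + 2 + ... + 1
`tally` takes the values: 0 → 1 → 2 → 3 → 4 → 5 → 6

Answer: 6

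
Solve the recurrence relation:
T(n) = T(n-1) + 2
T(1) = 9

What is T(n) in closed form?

Unrolling: T(n) = T(1) + 2·(n-1) = 9 + 2(n-1) = 2n + 7.

Answer: T(n) = 2n + 7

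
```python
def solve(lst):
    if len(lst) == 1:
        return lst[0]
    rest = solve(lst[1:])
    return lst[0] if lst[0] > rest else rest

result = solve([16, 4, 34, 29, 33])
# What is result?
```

Recursive max over [16, 4, 34, 29, 33] = 34

Answer: 34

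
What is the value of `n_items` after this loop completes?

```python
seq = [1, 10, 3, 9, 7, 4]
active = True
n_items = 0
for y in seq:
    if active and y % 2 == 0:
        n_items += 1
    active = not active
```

Count even values at even positions
`n_items` takes the values: 0

Answer: 0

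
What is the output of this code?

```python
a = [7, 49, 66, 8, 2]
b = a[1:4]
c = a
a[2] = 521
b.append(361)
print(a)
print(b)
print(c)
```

Key concept: slice vs alias.
Step by step:
`a = [7, 49, 66, 8, 2]` → a = [7, 49, 66, 8, 2]
`b = a[1:4]` → b = [49, 66, 8]
`c = a` → c = [7, 49, 66, 8, 2] (same object as a)
`a[2] = 521` → a = [7, 49, 521, 8, 2] (same object as c); c = [7, 49, 521, 8, 2] (same object as a)
`b.append(361)` → b = [49, 66, 8, 361]
`print(a)` → prints [7, 49, 521, 8, 2]
`print(b)` → prints [49, 66, 8, 361]
`print(c)` → prints [7, 49, 521, 8, 2]

Answer:
[7, 49, 521, 8, 2]
[49, 66, 8, 361]
[7, 49, 521, 8, 2]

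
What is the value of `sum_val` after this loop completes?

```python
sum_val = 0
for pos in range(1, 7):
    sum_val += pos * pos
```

Sum of squares 1² to 6² = 91
`sum_val` takes the values: 0 → 1 → 5 → 14 → 30 → 55 → 91

Answer: 91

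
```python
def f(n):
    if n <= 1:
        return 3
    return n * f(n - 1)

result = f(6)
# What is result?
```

f(6) = 6 * 5 * 4 * 3 * 2 * 3 = 2160

Answer: 2160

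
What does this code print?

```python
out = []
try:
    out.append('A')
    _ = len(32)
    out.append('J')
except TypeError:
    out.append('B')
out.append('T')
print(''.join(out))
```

Execution trace: 'A' (try body) → 'B' (except TypeError) → 'T' (after the try/except). Output: ABT

Answer: ABT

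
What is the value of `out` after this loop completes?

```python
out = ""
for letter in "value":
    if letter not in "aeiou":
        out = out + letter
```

Remove vowels from 'value'
`out` takes the values: "" → "v" → "vl"

Answer: "vl"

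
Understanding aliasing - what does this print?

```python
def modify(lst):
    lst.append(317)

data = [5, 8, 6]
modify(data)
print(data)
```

Key concept: function modifies passed list.
Step by step:
`data = [5, 8, 6]` → data = [5, 8, 6]
`modify(data)` → data = [5, 8, 6, 317]
`print(data)` → prints [5, 8, 6, 317]

Answer: [5, 8, 6, 317]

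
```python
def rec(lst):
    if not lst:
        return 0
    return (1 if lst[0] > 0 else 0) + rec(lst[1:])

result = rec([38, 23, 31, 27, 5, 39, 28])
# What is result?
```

Count of positive elements in [38, 23, 31, 27, 5, 39, 28] = 7

Answer: 7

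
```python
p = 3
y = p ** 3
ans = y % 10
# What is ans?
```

Trace:
`p = 3` → p = 3
`y = p ** 3` → y = 27
`ans = y % 10` → ans = 7
So ans = 7

Answer: 7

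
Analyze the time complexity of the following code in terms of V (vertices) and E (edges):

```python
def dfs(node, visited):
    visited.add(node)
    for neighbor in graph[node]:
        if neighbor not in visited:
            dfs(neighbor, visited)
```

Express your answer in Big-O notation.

This is Depth-first search (recursive). Time complexity: O(V + E).

Answer: O(V + E)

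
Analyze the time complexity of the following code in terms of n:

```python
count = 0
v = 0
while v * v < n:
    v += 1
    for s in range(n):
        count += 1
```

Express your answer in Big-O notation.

Each loop level contributes: √n × n. Multiplying the contributions gives O(n√n).

Answer: O(n√n)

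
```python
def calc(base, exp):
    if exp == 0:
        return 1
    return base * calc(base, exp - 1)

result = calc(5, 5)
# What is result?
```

calc(5, 5) = 5 * 5 * 5 * 5 * 5 = 3125

Answer: 3125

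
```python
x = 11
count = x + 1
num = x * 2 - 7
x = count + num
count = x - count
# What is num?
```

Trace:
`x = 11` → x = 11
`count = x + 1` → count = 12
`num = x * 2 - 7` → num = 15
`x = count + num` → x = 27
`count = x - count` → count = 15
So num = 15

Answer: 15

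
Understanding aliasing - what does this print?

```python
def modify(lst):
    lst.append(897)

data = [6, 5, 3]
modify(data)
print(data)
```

Key concept: function modifies passed list.
Step by step:
`data = [6, 5, 3]` → data = [6, 5, 3]
`modify(data)` → data = [6, 5, 3, 897]
`print(data)` → prints [6, 5, 3, 897]

Answer: [6, 5, 3, 897]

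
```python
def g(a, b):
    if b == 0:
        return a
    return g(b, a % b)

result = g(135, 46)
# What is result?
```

g(135, 46) -> g(46, 43) -> g(43, 3) -> g(3, 1) -> g(1, 0) -> 1

Answer: 1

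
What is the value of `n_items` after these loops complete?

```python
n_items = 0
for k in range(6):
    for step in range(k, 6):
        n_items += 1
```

Upper triangle: 6 + 5 + ... + 1
`n_items` takes the values: 0 → 1 → 2 → 3 → 4 → 5 → 6 → 7 → 8 → 9 → 10 → 11 → 12 → 13 → 14 → 15 → 16 → 17 → 18 → 19 → 20 → 21

Answer: 21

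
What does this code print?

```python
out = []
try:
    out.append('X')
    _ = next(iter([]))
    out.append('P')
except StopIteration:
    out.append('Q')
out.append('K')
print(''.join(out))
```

Execution trace: 'X' (try body) → 'Q' (except StopIteration) → 'K' (after the try/except). Output: XQK

Answer: XQK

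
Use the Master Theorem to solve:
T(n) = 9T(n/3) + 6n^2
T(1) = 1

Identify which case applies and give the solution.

a=9, b=3, f(n)=6n^2. log_3(9) = 2. Since c=2 = 2, Case 2 applies: T(n) = Θ(n^log_b(a) · log n) = O(n^2 log n).

Answer: O(n^2 log n) - Case 2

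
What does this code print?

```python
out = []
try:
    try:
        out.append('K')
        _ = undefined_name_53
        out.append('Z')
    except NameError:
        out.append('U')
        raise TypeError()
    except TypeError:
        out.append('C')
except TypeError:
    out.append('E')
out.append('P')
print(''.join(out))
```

Execution trace: 'K' (inner try body) → 'U' (inner except NameError) → 'E' (outer except TypeError) → 'P' (after the try/except). Output: KUEP

Answer: KUEP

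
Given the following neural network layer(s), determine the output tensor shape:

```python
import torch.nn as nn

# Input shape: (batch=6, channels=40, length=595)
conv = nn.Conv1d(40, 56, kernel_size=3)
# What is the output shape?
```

Input: (6, 40, 595) -> Output: (6, 56, 593)

Answer: (6, 56, 593)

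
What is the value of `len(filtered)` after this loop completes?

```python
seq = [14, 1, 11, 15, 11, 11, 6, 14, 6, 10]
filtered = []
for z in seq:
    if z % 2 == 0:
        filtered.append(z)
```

Count even numbers in [14, 1, 11, 15, 11, 11, 6, 14, 6, 10]
`filtered` takes the values: [] → [14] → [14, 6] → [14, 6, 14] → [14, 6, 14, 6] → [14, 6, 14, 6, 10]
So `len(filtered)` = 5

Answer: 5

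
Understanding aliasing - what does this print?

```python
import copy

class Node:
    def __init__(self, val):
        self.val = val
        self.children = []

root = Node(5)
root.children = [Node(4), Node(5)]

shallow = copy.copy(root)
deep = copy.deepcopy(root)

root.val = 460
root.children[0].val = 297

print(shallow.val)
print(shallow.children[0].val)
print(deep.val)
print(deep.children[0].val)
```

Key concept: deep copy with custom objects.
Step by step:
`root = Node(5)` → root = Node(val=5, children=[])
`root.children = [Node(4), Node(5)]` → root = Node(val=5, children=[Node(val=4, children=[]), Node(val=5, children=[])])
`shallow = copy.copy(root)` → shallow = Node(val=5, children=[Node(val=4, children=[]), Node(val=5, children=[])])
`deep = copy.deepcopy(root)` → deep = Node(val=5, children=[Node(val=4, children=[]), Node(val=5, children=[])])
`root.val = 460` → root = Node(val=460, children=[Node(val=4, children=[]), Node(val=5, children=[])])
`root.children[0].val = 297` → root = Node(val=460, children=[Node(val=297, children=[]), Node(val=5, children=[])]); shallow = Node(val=5, children=[Node(val=297, children=[]), Node(val=5, children=[])])
`print(shallow.val)` → prints 5
`print(shallow.children[0].val)` → prints 297
`print(deep.val)` → prints 5
`print(deep.children[0].val)` → prints 4

Answer:
5
297
5
4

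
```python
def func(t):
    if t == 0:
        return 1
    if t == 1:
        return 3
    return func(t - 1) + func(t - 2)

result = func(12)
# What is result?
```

Build up from base cases: func(0)=1, func(1)=3, func(2)=4, func(3)=7, func(4)=11, func(5)=18, func(6)=29, ..., func(12)=521

Answer: 521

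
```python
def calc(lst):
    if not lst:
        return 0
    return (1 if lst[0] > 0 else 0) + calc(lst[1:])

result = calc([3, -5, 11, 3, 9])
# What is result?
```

Count of positive elements in [3, -5, 11, 3, 9] = 4

Answer: 4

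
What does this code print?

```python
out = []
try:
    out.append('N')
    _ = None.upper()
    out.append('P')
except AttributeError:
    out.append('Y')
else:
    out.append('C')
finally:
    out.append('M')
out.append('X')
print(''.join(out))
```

Execution trace: 'N' (try body) → 'Y' (except AttributeError) → 'M' (finally) → 'X' (after the try/except). Output: NYMX

Answer: NYMX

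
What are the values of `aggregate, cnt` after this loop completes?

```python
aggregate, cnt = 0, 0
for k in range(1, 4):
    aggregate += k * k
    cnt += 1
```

Sum of squares and count
`aggregate, cnt` takes the values: (0, 0) → (1, 0) → (1, 1) → (5, 1) → (5, 2) → (14, 2) → (14, 3)

Answer: 14, 3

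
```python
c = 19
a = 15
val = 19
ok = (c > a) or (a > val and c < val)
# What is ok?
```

Trace:
`c = 19` → c = 19
`a = 15` → a = 15
`val = 19` → val = 19
`ok = (c > a) or (a > val and c < val)` → ok = True
So ok = True

Answer: True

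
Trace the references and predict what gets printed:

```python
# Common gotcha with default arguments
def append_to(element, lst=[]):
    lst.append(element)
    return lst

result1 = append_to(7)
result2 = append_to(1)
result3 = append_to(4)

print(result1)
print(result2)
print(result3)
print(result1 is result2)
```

Key concept: mutable default argument gotcha.
Step by step:
`result1 = append_to(7)` → result1 = [7]
`result2 = append_to(1)` → result1 = [7, 1] (same object as result2); result2 = [7, 1] (same object as result1)
`result3 = append_to(4)` → result1 = [7, 1, 4] (same object as result2, result3); result2 = [7, 1, 4] (same object as result1, result3); result3 = [7, 1, 4] (same object as result1, result2)
`print(result1)` → prints [7, 1, 4]
`print(result2)` → prints [7, 1, 4]
`print(result3)` → prints [7, 1, 4]
`print(result1 is result2)` → prints True

Answer:
[7, 1, 4]
[7, 1, 4]
[7, 1, 4]
True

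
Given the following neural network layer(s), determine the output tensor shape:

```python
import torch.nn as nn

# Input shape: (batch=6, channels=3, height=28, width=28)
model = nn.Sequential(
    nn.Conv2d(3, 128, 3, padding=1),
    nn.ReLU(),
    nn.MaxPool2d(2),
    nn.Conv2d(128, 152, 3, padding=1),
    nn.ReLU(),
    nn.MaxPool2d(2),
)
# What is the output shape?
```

Input: (6, 3, 28, 28) -> after first Conv2d: (6, 128, 28, 28) -> after first MaxPool2d: (6, 128, 14, 14) -> after second Conv2d: (6, 152, 14, 14) -> Output: (6, 152, 7, 7)

Answer: (6, 152, 7, 7)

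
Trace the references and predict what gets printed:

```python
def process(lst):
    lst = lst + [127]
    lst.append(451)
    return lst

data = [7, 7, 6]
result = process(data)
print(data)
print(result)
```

Key concept: rebinding parameter vs mutation.
Step by step:
`data = [7, 7, 6]` → data = [7, 7, 6]
`result = process(data)` → result = [7, 7, 6, 127, 451]
`print(data)` → prints [7, 7, 6]
`print(result)` → prints [7, 7, 6, 127, 451]

Answer:
[7, 7, 6]
[7, 7, 6, 127, 451]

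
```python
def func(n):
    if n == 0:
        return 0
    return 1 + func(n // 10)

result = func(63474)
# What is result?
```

Count of digits of 63474: 5

Answer: 5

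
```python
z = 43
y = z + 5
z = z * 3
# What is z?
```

Trace:
`z = 43` → z = 43
`y = z + 5` → y = 48
`z = z * 3` → z = 129
So z = 129

Answer: 129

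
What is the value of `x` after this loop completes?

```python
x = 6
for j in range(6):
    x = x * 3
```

Multiply by 3, 6 times: 6 * 3^6 = 4374
`x` takes the values: 6 → 18 → 54 → 162 → 486 → 1458 → 4374

Answer: 4374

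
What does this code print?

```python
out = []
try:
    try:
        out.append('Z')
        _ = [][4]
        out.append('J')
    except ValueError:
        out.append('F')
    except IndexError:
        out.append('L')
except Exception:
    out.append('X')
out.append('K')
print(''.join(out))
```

Execution trace: 'Z' (inner try body) → 'L' (inner except IndexError) → 'K' (after the try/except). Output: ZLK

Answer: ZLK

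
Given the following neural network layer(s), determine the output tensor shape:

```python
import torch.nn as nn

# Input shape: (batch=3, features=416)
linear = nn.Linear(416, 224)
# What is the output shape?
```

Input: (3, 416) -> Output: (3, 224)

Answer: (3, 224)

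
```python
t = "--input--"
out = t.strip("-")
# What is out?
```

Trace:
`t = "--input--"` → t = '--input--'
`out = t.strip("-")` → out = 'input'
So out = 'input'

Answer: 'input'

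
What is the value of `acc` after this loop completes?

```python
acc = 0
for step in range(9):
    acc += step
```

Sum of 0 to 8 = 36
`acc` takes the values: 0 → 1 → 3 → 6 → 10 → 15 → 21 → 28 → 36

Answer: 36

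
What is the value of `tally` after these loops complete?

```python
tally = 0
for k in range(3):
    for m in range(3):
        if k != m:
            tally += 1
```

3² - 3 (exclude diagonal)
`tally` takes the values: 0 → 1 → 2 → 3 → 4 → 5 → 6

Answer: 6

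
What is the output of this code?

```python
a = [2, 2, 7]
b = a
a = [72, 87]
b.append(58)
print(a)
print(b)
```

Key concept: rebinding vs mutation: a is rebound to a new list, b still points at the original.
Step by step:
`a = [2, 2, 7]` → a = [2, 2, 7]
`b = a` → b = [2, 2, 7] (same object as a)
`a = [72, 87]` → a = [72, 87]
`b.append(58)` → b = [2, 2, 7, 58]
`print(a)` → prints [72, 87]
`print(b)` → prints [2, 2, 7, 58]

Answer:
[72, 87]
[2, 2, 7, 58]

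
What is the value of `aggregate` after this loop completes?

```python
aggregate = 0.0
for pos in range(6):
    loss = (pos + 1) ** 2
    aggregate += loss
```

Sum of squared losses 1² + 2² + ... + 6²
`aggregate` takes the values: 0.0 → 1.0 → 5.0 → 14.0 → 30.0 → 55.0 → 91.0

Answer: 91.0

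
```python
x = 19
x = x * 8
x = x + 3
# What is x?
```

Trace:
`x = 19` → x = 19
`x = x * 8` → x = 152
`x = x + 3` → x = 155
So x = 155

Answer: 155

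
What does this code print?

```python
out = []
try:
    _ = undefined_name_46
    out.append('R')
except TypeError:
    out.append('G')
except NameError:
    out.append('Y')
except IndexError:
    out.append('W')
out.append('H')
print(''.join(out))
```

Execution trace: 'Y' (except NameError) → 'H' (after the try/except). Output: YH

Answer: YH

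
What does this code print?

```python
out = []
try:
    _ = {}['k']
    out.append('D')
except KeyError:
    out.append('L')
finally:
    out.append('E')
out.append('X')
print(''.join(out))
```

Execution trace: 'L' (except KeyError) → 'E' (finally) → 'X' (after the try/except). Output: LEX

Answer: LEX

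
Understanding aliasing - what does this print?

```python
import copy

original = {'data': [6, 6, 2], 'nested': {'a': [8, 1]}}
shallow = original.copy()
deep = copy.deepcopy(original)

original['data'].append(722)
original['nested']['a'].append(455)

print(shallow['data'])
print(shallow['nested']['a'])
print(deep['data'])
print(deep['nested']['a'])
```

Key concept: comparing shallow vs deep copy.
Step by step:
`original = {'data': [6, 6, 2], 'nested': {'a': [8, 1]}}` → original = {'data': [6, 6, 2], 'nested': {'a': [8, 1]}}
`shallow = original.copy()` → shallow = {'data': [6, 6, 2], 'nested': {'a': [8, 1]}}
`deep = copy.deepcopy(original)` → deep = {'data': [6, 6, 2], 'nested': {'a': [8, 1]}}
`original['data'].append(722)` → original = {'data': [6, 6, 2, 722], 'nested': {'a': [8, 1]}}; shallow = {'data': [6, 6, 2, 722], 'nested': {'a': [8, 1]}}
`original['nested']['a'].append(455)` → original = {'data': [6, 6, 2, 722], 'nested': {'a': [8, 1, 455]}}; shallow = {'data': [6, 6, 2, 722], 'nested': {'a': [8, 1, 455]}}
`print(shallow['data'])` → prints [6, 6, 2, 722]
`print(shallow['nested']['a'])` → prints [8, 1, 455]
`print(deep['data'])` → prints [6, 6, 2]
`print(deep['nested']['a'])` → prints [8, 1]

Answer:
[6, 6, 2, 722]
[8, 1, 455]
[6, 6, 2]
[8, 1]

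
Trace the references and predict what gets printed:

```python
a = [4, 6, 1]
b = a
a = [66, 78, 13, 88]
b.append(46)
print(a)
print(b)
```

Key concept: rebinding vs mutation: a is rebound to a new list, b still points at the original.
Step by step:
`a = [4, 6, 1]` → a = [4, 6, 1]
`b = a` → b = [4, 6, 1] (same object as a)
`a = [66, 78, 13, 88]` → a = [66, 78, 13, 88]
`b.append(46)` → b = [4, 6, 1, 46]
`print(a)` → prints [66, 78, 13, 88]
`print(b)` → prints [4, 6, 1, 46]

Answer:
[66, 78, 13, 88]
[4, 6, 1, 46]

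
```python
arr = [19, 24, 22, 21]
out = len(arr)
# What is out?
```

Trace:
`arr = [19, 24, 22, 21]` → arr = [19, 24, 22, 21]
`out = len(arr)` → out = 4
So out = 4

Answer: 4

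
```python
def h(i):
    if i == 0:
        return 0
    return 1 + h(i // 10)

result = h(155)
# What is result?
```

Count of digits of 155: 3

Answer: 3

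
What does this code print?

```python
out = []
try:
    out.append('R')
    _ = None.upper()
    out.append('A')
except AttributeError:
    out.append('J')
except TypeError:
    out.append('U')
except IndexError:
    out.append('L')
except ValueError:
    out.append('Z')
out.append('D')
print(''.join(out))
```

Execution trace: 'R' (try body) → 'J' (except AttributeError) → 'D' (after the try/except). Output: RJD

Answer: RJD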